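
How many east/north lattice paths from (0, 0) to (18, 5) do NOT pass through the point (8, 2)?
Number of paths = 20779

Total paths from (0, 0) to (18, 5): C(23, 18) = 33649. Paths through (8, 2): (paths (0, 0) → (8, 2)) × (paths (8, 2) → (18, 5)) = C(10, 8) · C(13, 10) = 45 · 286 = 12870. Avoidance count = 33649 − 12870 = 20779.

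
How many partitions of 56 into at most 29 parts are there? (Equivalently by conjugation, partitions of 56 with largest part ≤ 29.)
p(56, parts ≤ 29) = 515091

Use the recurrence p(n, m) = p(n, m−1) + p(n−m, m): either the largest part is < m (count p(n, m−1)) or the largest part is exactly m (remove one copy of m, count p(n−m, m)). With p(0, ·) = 1 this gives p(56, parts ≤ 29) = 515091. (By conjugating Young diagrams, this also counts partitions of 56 into at most 29 parts.)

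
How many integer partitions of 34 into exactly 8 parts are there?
p(34, 8 parts) = 1297

Partitions of n into exactly k parts are in bijection with partitions of n − k into at most k parts (subtract 1 from each part). So p(34, exactly 8) = p(26, parts ≤ 8). Computing via the recurrence p(m, j) = p(m, j−1) + p(m−j, j) gives 1297.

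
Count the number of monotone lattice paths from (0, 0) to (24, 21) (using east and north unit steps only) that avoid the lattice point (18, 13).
Number of paths = 3154277765925

Total paths from (0, 0) to (24, 21): C(45, 24) = 3773655750150. Paths through (18, 13): (paths (0, 0) → (18, 13)) × (paths (18, 13) → (24, 21)) = C(31, 18) · C(14, 6) = 206253075 · 3003 = 619377984225. Avoidance count = 3773655750150 − 619377984225 = 3154277765925.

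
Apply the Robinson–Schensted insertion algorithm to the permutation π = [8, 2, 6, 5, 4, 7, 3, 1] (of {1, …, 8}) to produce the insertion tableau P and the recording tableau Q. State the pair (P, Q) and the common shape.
P = [1, 3, 7] / [2] / [4] / [5] / [6] / [8];  Q = [1, 3, 6] / [2] / [4] / [5] / [7] / [8];  common shape = (3, 1, 1, 1, 1, 1)

Row-insert the values π_1, π_2, … into P one at a time, bumping the leftmost entry strictly greater than the inserted value down to the next row. The recording tableau Q records, in position (i, j), the step at which that cell was added to P.
  Insert 8 (step 1): P = [8];  Q = [1]
  Insert 2 (step 2): P = [2] / [8];  Q = [1] / [2]
  Insert 6 (step 3): P = [2, 6] / [8];  Q = [1, 3] / [2]
  Insert 5 (step 4): P = [2, 5] / [6] / [8];  Q = [1, 3] / [2] / [4]
  Insert 4 (step 5): P = [2, 4] / [5] / [6] / [8];  Q = [1, 3] / [2] / [4] / [5]
  Insert 7 (step 6): P = [2, 4, 7] / [5] / [6] / [8];  Q = [1, 3, 6] / [2] / [4] / [5]
  Insert 3 (step 7): P = [2, 3, 7] / [4] / [5] / [6] / [8];  Q = [1, 3, 6] / [2] / [4] / [5] / [7]
  Insert 1 (step 8): P = [1, 3, 7] / [2] / [4] / [5] / [6] / [8];  Q = [1, 3, 6] / [2] / [4] / [5] / [7] / [8]
Final shape: (3, 1, 1, 1, 1, 1).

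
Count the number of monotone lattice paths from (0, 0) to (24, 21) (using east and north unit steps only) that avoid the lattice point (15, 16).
Number of paths = 3171974279760

Total paths from (0, 0) to (24, 21): C(45, 24) = 3773655750150. Paths through (15, 16): (paths (0, 0) → (15, 16)) × (paths (15, 16) → (24, 21)) = C(31, 15) · C(14, 9) = 300540195 · 2002 = 601681470390. Avoidance count = 3773655750150 − 601681470390 = 3171974279760.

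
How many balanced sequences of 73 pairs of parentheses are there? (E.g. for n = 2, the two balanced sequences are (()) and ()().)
C_73 = 79463489365077377841208237632349268884500

These balanced parentheses are counted by the Catalan number C_n = (1/(n + 1)) · C(2n, n). For n = 73: C_73 = (1/74) · C(146, 73) = 5880298213015725960249409584793845897453000/74 = 79463489365077377841208237632349268884500.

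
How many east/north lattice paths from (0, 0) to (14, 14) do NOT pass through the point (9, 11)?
Number of paths = 30710840

Total paths from (0, 0) to (14, 14): C(28, 14) = 40116600. Paths through (9, 11): (paths (0, 0) → (9, 11)) × (paths (9, 11) → (14, 14)) = C(20, 9) · C(8, 5) = 167960 · 56 = 9405760. Avoidance count = 40116600 − 9405760 = 30710840.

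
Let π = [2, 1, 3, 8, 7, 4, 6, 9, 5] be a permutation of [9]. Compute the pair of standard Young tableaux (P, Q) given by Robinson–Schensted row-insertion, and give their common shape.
P = [1, 3, 4, 5, 9] / [2, 6] / [7] / [8];  Q = [1, 3, 4, 7, 8] / [2, 5] / [6] / [9];  common shape = (5, 2, 1, 1)

Row-insert the values π_1, π_2, … into P one at a time, bumping the leftmost entry strictly greater than the inserted value down to the next row. The recording tableau Q records, in position (i, j), the step at which that cell was added to P.
  Insert 2 (step 1): P = [2];  Q = [1]
  Insert 1 (step 2): P = [1] / [2];  Q = [1] / [2]
  Insert 3 (step 3): P = [1, 3] / [2];  Q = [1, 3] / [2]
  Insert 8 (step 4): P = [1, 3, 8] / [2];  Q = [1, 3, 4] / [2]
  Insert 7 (step 5): P = [1, 3, 7] / [2, 8];  Q = [1, 3, 4] / [2, 5]
  Insert 4 (step 6): P = [1, 3, 4] / [2, 7] / [8];  Q = [1, 3, 4] / [2, 5] / [6]
  Insert 6 (step 7): P = [1, 3, 4, 6] / [2, 7] / [8];  Q = [1, 3, 4, 7] / [2, 5] / [6]
  Insert 9 (step 8): P = [1, 3, 4, 6, 9] / [2, 7] / [8];  Q = [1, 3, 4, 7, 8] / [2, 5] / [6]
  Insert 5 (step 9): P = [1, 3, 4, 5, 9] / [2, 6] / [7] / [8];  Q = [1, 3, 4, 7, 8] / [2, 5] / [6] / [9]
Final shape: (5, 2, 1, 1).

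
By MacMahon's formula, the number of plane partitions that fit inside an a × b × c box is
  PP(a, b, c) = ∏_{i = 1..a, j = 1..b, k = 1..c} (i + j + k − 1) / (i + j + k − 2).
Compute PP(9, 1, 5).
PP(9, 1, 5) = 2002

Evaluate the triple product over i = 1..9, j = 1..1, k = 1..5. The factors are (2/1) · (3/2) · (4/3) · (5/4) · (6/5) · (3/2) · (4/3) · (5/4) · … (45 factors total). The numerators and denominators telescope so the product is an integer; carrying out the multiplication exactly gives PP(9, 1, 5) = 2002.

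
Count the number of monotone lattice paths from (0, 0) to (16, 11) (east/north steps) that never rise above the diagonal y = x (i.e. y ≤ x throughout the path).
Number of paths = 4601610

By the reflection principle (André's argument), the number of monotone paths to (16, 11) with n ≤ m that never go above y = x is C(27, 16) − C(27, 17) = 13037895 − 8436285 = 4601610.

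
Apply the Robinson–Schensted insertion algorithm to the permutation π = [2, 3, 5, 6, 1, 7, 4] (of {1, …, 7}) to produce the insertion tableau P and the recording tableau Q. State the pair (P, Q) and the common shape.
P = [1, 3, 4, 6, 7] / [2, 5];  Q = [1, 2, 3, 4, 6] / [5, 7];  common shape = (5, 2)

Row-insert the values π_1, π_2, … into P one at a time, bumping the leftmost entry strictly greater than the inserted value down to the next row. The recording tableau Q records, in position (i, j), the step at which that cell was added to P.
  Insert 2 (step 1): P = [2];  Q = [1]
  Insert 3 (step 2): P = [2, 3];  Q = [1, 2]
  Insert 5 (step 3): P = [2, 3, 5];  Q = [1, 2, 3]
  Insert 6 (step 4): P = [2, 3, 5, 6];  Q = [1, 2, 3, 4]
  Insert 1 (step 5): P = [1, 3, 5, 6] / [2];  Q = [1, 2, 3, 4] / [5]
  Insert 7 (step 6): P = [1, 3, 5, 6, 7] / [2];  Q = [1, 2, 3, 4, 6] / [5]
  Insert 4 (step 7): P = [1, 3, 4, 6, 7] / [2, 5];  Q = [1, 2, 3, 4, 6] / [5, 7]
Final shape: (5, 2).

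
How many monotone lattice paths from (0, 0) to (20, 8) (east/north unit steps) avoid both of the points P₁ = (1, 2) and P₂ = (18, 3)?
Number of paths = 2550009

Inclusion–exclusion. Total paths: C(28, 20) = 3108105. Through P₁: C(3, 1)·C(25, 19) = 531300. Through P₂: C(21, 18)·C(7, 2) = 27930. Since P₁ is strictly southwest of P₂, a monotone path through both must visit P₁ then P₂; paths through both = C(3, 1)·C(18, 17)·C(7, 2) = 1134. Avoid both = 3108105 − 531300 − 27930 + 1134 = 2550009.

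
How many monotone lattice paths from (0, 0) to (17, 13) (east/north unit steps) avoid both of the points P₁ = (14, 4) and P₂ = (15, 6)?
Number of paths = 117463626

Inclusion–exclusion. Total paths: C(30, 17) = 119759850. Through P₁: C(18, 14)·C(12, 3) = 673200. Through P₂: C(21, 15)·C(9, 2) = 1953504. Since P₁ is strictly southwest of P₂, a monotone path through both must visit P₁ then P₂; paths through both = C(18, 14)·C(3, 1)·C(9, 2) = 330480. Avoid both = 119759850 − 673200 − 1953504 + 330480 = 117463626.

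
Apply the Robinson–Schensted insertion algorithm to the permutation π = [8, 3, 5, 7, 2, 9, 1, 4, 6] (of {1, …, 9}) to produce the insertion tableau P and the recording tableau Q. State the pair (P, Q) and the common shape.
P = [1, 4, 6, 9] / [2, 5, 7] / [3] / [8];  Q = [1, 3, 4, 6] / [2, 8, 9] / [5] / [7];  common shape = (4, 3, 1, 1)

Row-insert the values π_1, π_2, … into P one at a time, bumping the leftmost entry strictly greater than the inserted value down to the next row. The recording tableau Q records, in position (i, j), the step at which that cell was added to P.
  Insert 8 (step 1): P = [8];  Q = [1]
  Insert 3 (step 2): P = [3] / [8];  Q = [1] / [2]
  Insert 5 (step 3): P = [3, 5] / [8];  Q = [1, 3] / [2]
  Insert 7 (step 4): P = [3, 5, 7] / [8];  Q = [1, 3, 4] / [2]
  Insert 2 (step 5): P = [2, 5, 7] / [3] / [8];  Q = [1, 3, 4] / [2] / [5]
  Insert 9 (step 6): P = [2, 5, 7, 9] / [3] / [8];  Q = [1, 3, 4, 6] / [2] / [5]
  Insert 1 (step 7): P = [1, 5, 7, 9] / [2] / [3] / [8];  Q = [1, 3, 4, 6] / [2] / [5] / [7]
  Insert 4 (step 8): P = [1, 4, 7, 9] / [2, 5] / [3] / [8];  Q = [1, 3, 4, 6] / [2, 8] / [5] / [7]
  Insert 6 (step 9): P = [1, 4, 6, 9] / [2, 5, 7] / [3] / [8];  Q = [1, 3, 4, 6] / [2, 8, 9] / [5] / [7]
Final shape: (4, 3, 1, 1).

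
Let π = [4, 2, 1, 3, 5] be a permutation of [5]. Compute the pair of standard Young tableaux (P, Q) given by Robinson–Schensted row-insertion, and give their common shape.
P = [1, 3, 5] / [2] / [4];  Q = [1, 4, 5] / [2] / [3];  common shape = (3, 1, 1)

Row-insert the values π_1, π_2, … into P one at a time, bumping the leftmost entry strictly greater than the inserted value down to the next row. The recording tableau Q records, in position (i, j), the step at which that cell was added to P.
  Insert 4 (step 1): P = [4];  Q = [1]
  Insert 2 (step 2): P = [2] / [4];  Q = [1] / [2]
  Insert 1 (step 3): P = [1] / [2] / [4];  Q = [1] / [2] / [3]
  Insert 3 (step 4): P = [1, 3] / [2] / [4];  Q = [1, 4] / [2] / [3]
  Insert 5 (step 5): P = [1, 3, 5] / [2] / [4];  Q = [1, 4, 5] / [2] / [3]
Final shape: (3, 1, 1).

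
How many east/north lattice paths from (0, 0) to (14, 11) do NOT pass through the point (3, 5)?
Number of paths = 3764344

Total paths from (0, 0) to (14, 11): C(25, 14) = 4457400. Paths through (3, 5): (paths (0, 0) → (3, 5)) × (paths (3, 5) → (14, 11)) = C(8, 3) · C(17, 11) = 56 · 12376 = 693056. Avoidance count = 4457400 − 693056 = 3764344.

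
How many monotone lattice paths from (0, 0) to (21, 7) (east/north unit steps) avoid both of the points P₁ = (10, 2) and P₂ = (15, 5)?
Number of paths = 565128

Inclusion–exclusion. Total paths: C(28, 21) = 1184040. Through P₁: C(12, 10)·C(16, 11) = 288288. Through P₂: C(20, 15)·C(8, 6) = 434112. Since P₁ is strictly southwest of P₂, a monotone path through both must visit P₁ then P₂; paths through both = C(12, 10)·C(8, 5)·C(8, 6) = 103488. Avoid both = 1184040 − 288288 − 434112 + 103488 = 565128.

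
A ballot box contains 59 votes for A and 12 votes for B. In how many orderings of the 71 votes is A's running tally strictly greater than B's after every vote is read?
Strict-lead orderings = 8475051199160

Total orderings of the 71 votes with 59 for A: C(71, 59) = 12802736917880. By the Bertrand ballot formula (Cycle Lemma / reflection principle), the number of orderings in which A is strictly ahead of B throughout is (p − q)/(p + q) · C(p + q, p) = (59 − 12)/(59 + 12) · 12802736917880 = 8475051199160.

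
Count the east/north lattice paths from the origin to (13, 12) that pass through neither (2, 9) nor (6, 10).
Number of paths = 4901892

Inclusion–exclusion. Total paths: C(25, 13) = 5200300. Through P₁: C(11, 2)·C(14, 11) = 20020. Through P₂: C(16, 6)·C(9, 7) = 288288. Since P₁ is strictly southwest of P₂, a monotone path through both must visit P₁ then P₂; paths through both = C(11, 2)·C(5, 4)·C(9, 7) = 9900. Avoid both = 5200300 − 20020 − 288288 + 9900 = 4901892.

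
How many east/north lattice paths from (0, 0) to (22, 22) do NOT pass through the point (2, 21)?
Number of paths = 2104098958407

Total paths from (0, 0) to (22, 22): C(44, 22) = 2104098963720. Paths through (2, 21): (paths (0, 0) → (2, 21)) × (paths (2, 21) → (22, 22)) = C(23, 2) · C(21, 20) = 253 · 21 = 5313. Avoidance count = 2104098963720 − 5313 = 2104098958407.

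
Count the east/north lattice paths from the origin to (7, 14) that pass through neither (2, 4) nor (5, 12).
Number of paths = 48957

Inclusion–exclusion. Total paths: C(21, 7) = 116280. Through P₁: C(6, 2)·C(15, 5) = 45045. Through P₂: C(17, 5)·C(4, 2) = 37128. Since P₁ is strictly southwest of P₂, a monotone path through both must visit P₁ then P₂; paths through both = C(6, 2)·C(11, 3)·C(4, 2) = 14850. Avoid both = 116280 − 45045 − 37128 + 14850 = 48957.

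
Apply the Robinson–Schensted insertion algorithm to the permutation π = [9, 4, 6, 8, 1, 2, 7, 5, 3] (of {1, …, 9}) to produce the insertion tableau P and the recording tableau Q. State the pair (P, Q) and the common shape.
P = [1, 2, 3] / [4, 5, 7] / [6] / [8] / [9];  Q = [1, 3, 4] / [2, 6, 7] / [5] / [8] / [9];  common shape = (3, 3, 1, 1, 1)

Row-insert the values π_1, π_2, … into P one at a time, bumping the leftmost entry strictly greater than the inserted value down to the next row. The recording tableau Q records, in position (i, j), the step at which that cell was added to P.
  Insert 9 (step 1): P = [9];  Q = [1]
  Insert 4 (step 2): P = [4] / [9];  Q = [1] / [2]
  Insert 6 (step 3): P = [4, 6] / [9];  Q = [1, 3] / [2]
  Insert 8 (step 4): P = [4, 6, 8] / [9];  Q = [1, 3, 4] / [2]
  Insert 1 (step 5): P = [1, 6, 8] / [4] / [9];  Q = [1, 3, 4] / [2] / [5]
  Insert 2 (step 6): P = [1, 2, 8] / [4, 6] / [9];  Q = [1, 3, 4] / [2, 6] / [5]
  Insert 7 (step 7): P = [1, 2, 7] / [4, 6, 8] / [9];  Q = [1, 3, 4] / [2, 6, 7] / [5]
  Insert 5 (step 8): P = [1, 2, 5] / [4, 6, 7] / [8] / [9];  Q = [1, 3, 4] / [2, 6, 7] / [5] / [8]
  Insert 3 (step 9): P = [1, 2, 3] / [4, 5, 7] / [6] / [8] / [9];  Q = [1, 3, 4] / [2, 6, 7] / [5] / [8] / [9]
Final shape: (3, 3, 1, 1, 1).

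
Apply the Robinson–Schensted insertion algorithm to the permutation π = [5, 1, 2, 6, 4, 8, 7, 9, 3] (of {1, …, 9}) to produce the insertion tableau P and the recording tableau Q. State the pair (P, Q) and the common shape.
P = [1, 2, 3, 7, 9] / [4, 6, 8] / [5];  Q = [1, 3, 4, 6, 8] / [2, 5, 7] / [9];  common shape = (5, 3, 1)

Row-insert the values π_1, π_2, … into P one at a time, bumping the leftmost entry strictly greater than the inserted value down to the next row. The recording tableau Q records, in position (i, j), the step at which that cell was added to P.
  Insert 5 (step 1): P = [5];  Q = [1]
  Insert 1 (step 2): P = [1] / [5];  Q = [1] / [2]
  Insert 2 (step 3): P = [1, 2] / [5];  Q = [1, 3] / [2]
  Insert 6 (step 4): P = [1, 2, 6] / [5];  Q = [1, 3, 4] / [2]
  Insert 4 (step 5): P = [1, 2, 4] / [5, 6];  Q = [1, 3, 4] / [2, 5]
  Insert 8 (step 6): P = [1, 2, 4, 8] / [5, 6];  Q = [1, 3, 4, 6] / [2, 5]
  Insert 7 (step 7): P = [1, 2, 4, 7] / [5, 6, 8];  Q = [1, 3, 4, 6] / [2, 5, 7]
  Insert 9 (step 8): P = [1, 2, 4, 7, 9] / [5, 6, 8];  Q = [1, 3, 4, 6, 8] / [2, 5, 7]
  Insert 3 (step 9): P = [1, 2, 3, 7, 9] / [4, 6, 8] / [5];  Q = [1, 3, 4, 6, 8] / [2, 5, 7] / [9]
Final shape: (5, 3, 1).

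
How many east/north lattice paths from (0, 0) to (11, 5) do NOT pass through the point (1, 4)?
Number of paths = 4313

Total paths from (0, 0) to (11, 5): C(16, 11) = 4368. Paths through (1, 4): (paths (0, 0) → (1, 4)) × (paths (1, 4) → (11, 5)) = C(5, 1) · C(11, 10) = 5 · 11 = 55. Avoidance count = 4368 − 55 = 4313.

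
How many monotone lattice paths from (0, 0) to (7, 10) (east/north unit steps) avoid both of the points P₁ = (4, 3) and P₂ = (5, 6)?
Number of paths = 10418

Inclusion–exclusion. Total paths: C(17, 7) = 19448. Through P₁: C(7, 4)·C(10, 3) = 4200. Through P₂: C(11, 5)·C(6, 2) = 6930. Since P₁ is strictly southwest of P₂, a monotone path through both must visit P₁ then P₂; paths through both = C(7, 4)·C(4, 1)·C(6, 2) = 2100. Avoid both = 19448 − 4200 − 6930 + 2100 = 10418.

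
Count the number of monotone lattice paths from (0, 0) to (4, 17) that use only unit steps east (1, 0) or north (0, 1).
Number of paths = 5985

A monotone lattice path from (0, 0) to (4, 17) consists of 4 east steps and 17 north steps in some order, so it is determined by which 4 of the 21 steps are east. The count is C(21, 4) = 5985.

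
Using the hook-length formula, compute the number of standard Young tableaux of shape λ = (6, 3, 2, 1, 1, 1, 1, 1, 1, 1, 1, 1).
# SYT of shape (6, 3, 2, 1, 1, 1, 1, 1, 1, 1, 1, 1) = 4377600

Hook-length formula: f^λ = n! / Π hook(c), product over all cells c of the Young diagram. For λ = (6, 3, 2, 1, 1, 1, 1, 1, 1, 1, 1, 1), n = 20 boxes. Hook lengths by row (left-to-right, top-to-bottom): [17, 7, 5, 3, 2, 1]; [13, 3, 1]; [11, 1]; [9]; [8]; [7]; [6]; [5]; [4]; [3]; [2]; [1]. Product of hooks = 555761606400. So f^λ = 20! / 555761606400 = 2432902008176640000 / 555761606400 = 4377600.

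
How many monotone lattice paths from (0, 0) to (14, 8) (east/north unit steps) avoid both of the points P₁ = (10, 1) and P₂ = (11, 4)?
Number of paths = 269905

Inclusion–exclusion. Total paths: C(22, 14) = 319770. Through P₁: C(11, 10)·C(11, 4) = 3630. Through P₂: C(15, 11)·C(7, 3) = 47775. Since P₁ is strictly southwest of P₂, a monotone path through both must visit P₁ then P₂; paths through both = C(11, 10)·C(4, 1)·C(7, 3) = 1540. Avoid both = 319770 − 3630 − 47775 + 1540 = 269905.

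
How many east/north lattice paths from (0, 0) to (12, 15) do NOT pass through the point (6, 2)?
Number of paths = 16624164

Total paths from (0, 0) to (12, 15): C(27, 12) = 17383860. Paths through (6, 2): (paths (0, 0) → (6, 2)) × (paths (6, 2) → (12, 15)) = C(8, 6) · C(19, 6) = 28 · 27132 = 759696. Avoidance count = 17383860 − 759696 = 16624164.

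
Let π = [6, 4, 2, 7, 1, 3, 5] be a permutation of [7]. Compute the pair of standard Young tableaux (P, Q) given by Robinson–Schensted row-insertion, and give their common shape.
P = [1, 3, 5] / [2, 7] / [4] / [6];  Q = [1, 4, 7] / [2, 6] / [3] / [5];  common shape = (3, 2, 1, 1)

Row-insert the values π_1, π_2, … into P one at a time, bumping the leftmost entry strictly greater than the inserted value down to the next row. The recording tableau Q records, in position (i, j), the step at which that cell was added to P.
  Insert 6 (step 1): P = [6];  Q = [1]
  Insert 4 (step 2): P = [4] / [6];  Q = [1] / [2]
  Insert 2 (step 3): P = [2] / [4] / [6];  Q = [1] / [2] / [3]
  Insert 7 (step 4): P = [2, 7] / [4] / [6];  Q = [1, 4] / [2] / [3]
  Insert 1 (step 5): P = [1, 7] / [2] / [4] / [6];  Q = [1, 4] / [2] / [3] / [5]
  Insert 3 (step 6): P = [1, 3] / [2, 7] / [4] / [6];  Q = [1, 4] / [2, 6] / [3] / [5]
  Insert 5 (step 7): P = [1, 3, 5] / [2, 7] / [4] / [6];  Q = [1, 4, 7] / [2, 6] / [3] / [5]
Final shape: (3, 2, 1, 1).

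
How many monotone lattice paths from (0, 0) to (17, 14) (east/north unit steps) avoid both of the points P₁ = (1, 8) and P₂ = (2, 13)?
Number of paths = 264510192

Inclusion–exclusion. Total paths: C(31, 17) = 265182525. Through P₁: C(9, 1)·C(22, 16) = 671517. Through P₂: C(15, 2)·C(16, 15) = 1680. Since P₁ is strictly southwest of P₂, a monotone path through both must visit P₁ then P₂; paths through both = C(9, 1)·C(6, 1)·C(16, 15) = 864. Avoid both = 265182525 − 671517 − 1680 + 864 = 264510192.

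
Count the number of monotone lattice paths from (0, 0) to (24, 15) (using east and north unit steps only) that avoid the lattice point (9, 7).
Number of paths = 19531648500

Total paths from (0, 0) to (24, 15): C(39, 24) = 25140840660. Paths through (9, 7): (paths (0, 0) → (9, 7)) × (paths (9, 7) → (24, 15)) = C(16, 9) · C(23, 15) = 11440 · 490314 = 5609192160. Avoidance count = 25140840660 − 5609192160 = 19531648500.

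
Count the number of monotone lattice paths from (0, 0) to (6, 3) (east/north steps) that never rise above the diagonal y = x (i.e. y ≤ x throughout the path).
Number of paths = 48

By the reflection principle (André's argument), the number of monotone paths to (6, 3) with n ≤ m that never go above y = x is C(9, 6) − C(9, 7) = 84 − 36 = 48.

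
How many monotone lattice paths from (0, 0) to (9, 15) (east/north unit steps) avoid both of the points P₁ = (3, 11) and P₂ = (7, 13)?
Number of paths = 798704

Inclusion–exclusion. Total paths: C(24, 9) = 1307504. Through P₁: C(14, 3)·C(10, 6) = 76440. Through P₂: C(20, 7)·C(4, 2) = 465120. Since P₁ is strictly southwest of P₂, a monotone path through both must visit P₁ then P₂; paths through both = C(14, 3)·C(6, 4)·C(4, 2) = 32760. Avoid both = 1307504 − 76440 − 465120 + 32760 = 798704.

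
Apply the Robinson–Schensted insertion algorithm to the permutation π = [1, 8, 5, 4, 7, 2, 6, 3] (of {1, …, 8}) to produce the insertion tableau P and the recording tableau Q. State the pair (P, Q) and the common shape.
P = [1, 2, 3] / [4, 6] / [5, 7] / [8];  Q = [1, 2, 5] / [3, 7] / [4, 8] / [6];  common shape = (3, 2, 2, 1)

Row-insert the values π_1, π_2, … into P one at a time, bumping the leftmost entry strictly greater than the inserted value down to the next row. The recording tableau Q records, in position (i, j), the step at which that cell was added to P.
  Insert 1 (step 1): P = [1];  Q = [1]
  Insert 8 (step 2): P = [1, 8];  Q = [1, 2]
  Insert 5 (step 3): P = [1, 5] / [8];  Q = [1, 2] / [3]
  Insert 4 (step 4): P = [1, 4] / [5] / [8];  Q = [1, 2] / [3] / [4]
  Insert 7 (step 5): P = [1, 4, 7] / [5] / [8];  Q = [1, 2, 5] / [3] / [4]
  Insert 2 (step 6): P = [1, 2, 7] / [4] / [5] / [8];  Q = [1, 2, 5] / [3] / [4] / [6]
  Insert 6 (step 7): P = [1, 2, 6] / [4, 7] / [5] / [8];  Q = [1, 2, 5] / [3, 7] / [4] / [6]
  Insert 3 (step 8): P = [1, 2, 3] / [4, 6] / [5, 7] / [8];  Q = [1, 2, 5] / [3, 7] / [4, 8] / [6]
Final shape: (3, 2, 2, 1).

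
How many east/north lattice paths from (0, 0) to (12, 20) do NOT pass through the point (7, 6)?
Number of paths = 205839192

Total paths from (0, 0) to (12, 20): C(32, 12) = 225792840. Paths through (7, 6): (paths (0, 0) → (7, 6)) × (paths (7, 6) → (12, 20)) = C(13, 7) · C(19, 5) = 1716 · 11628 = 19953648. Avoidance count = 225792840 − 19953648 = 205839192.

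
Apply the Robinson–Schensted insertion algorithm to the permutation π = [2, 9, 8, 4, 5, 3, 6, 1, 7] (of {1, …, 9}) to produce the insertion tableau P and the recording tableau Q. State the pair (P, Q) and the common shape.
P = [1, 3, 5, 6, 7] / [2] / [4] / [8] / [9];  Q = [1, 2, 5, 7, 9] / [3] / [4] / [6] / [8];  common shape = (5, 1, 1, 1, 1)

Row-insert the values π_1, π_2, … into P one at a time, bumping the leftmost entry strictly greater than the inserted value down to the next row. The recording tableau Q records, in position (i, j), the step at which that cell was added to P.
  Insert 2 (step 1): P = [2];  Q = [1]
  Insert 9 (step 2): P = [2, 9];  Q = [1, 2]
  Insert 8 (step 3): P = [2, 8] / [9];  Q = [1, 2] / [3]
  Insert 4 (step 4): P = [2, 4] / [8] / [9];  Q = [1, 2] / [3] / [4]
  Insert 5 (step 5): P = [2, 4, 5] / [8] / [9];  Q = [1, 2, 5] / [3] / [4]
  Insert 3 (step 6): P = [2, 3, 5] / [4] / [8] / [9];  Q = [1, 2, 5] / [3] / [4] / [6]
  Insert 6 (step 7): P = [2, 3, 5, 6] / [4] / [8] / [9];  Q = [1, 2, 5, 7] / [3] / [4] / [6]
  Insert 1 (step 8): P = [1, 3, 5, 6] / [2] / [4] / [8] / [9];  Q = [1, 2, 5, 7] / [3] / [4] / [6] / [8]
  Insert 7 (step 9): P = [1, 3, 5, 6, 7] / [2] / [4] / [8] / [9];  Q = [1, 2, 5, 7, 9] / [3] / [4] / [6] / [8]
Final shape: (5, 1, 1, 1, 1).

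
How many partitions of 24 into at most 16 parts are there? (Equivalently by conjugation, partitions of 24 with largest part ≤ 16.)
p(24, parts ≤ 16) = 1530

Use the recurrence p(n, m) = p(n, m−1) + p(n−m, m): either the largest part is < m (count p(n, m−1)) or the largest part is exactly m (remove one copy of m, count p(n−m, m)). With p(0, ·) = 1 this gives p(24, parts ≤ 16) = 1530. (By conjugating Young diagrams, this also counts partitions of 24 into at most 16 parts.)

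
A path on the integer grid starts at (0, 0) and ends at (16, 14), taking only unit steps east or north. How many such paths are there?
Number of paths = 145422675

A monotone lattice path from (0, 0) to (16, 14) consists of 16 east steps and 14 north steps in some order, so it is determined by which 16 of the 30 steps are east. The count is C(30, 16) = 145422675.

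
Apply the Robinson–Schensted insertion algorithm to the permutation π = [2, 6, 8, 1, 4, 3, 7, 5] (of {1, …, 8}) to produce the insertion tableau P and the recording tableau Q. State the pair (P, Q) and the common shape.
P = [1, 3, 5] / [2, 4, 7] / [6, 8];  Q = [1, 2, 3] / [4, 5, 7] / [6, 8];  common shape = (3, 3, 2)

Row-insert the values π_1, π_2, … into P one at a time, bumping the leftmost entry strictly greater than the inserted value down to the next row. The recording tableau Q records, in position (i, j), the step at which that cell was added to P.
  Insert 2 (step 1): P = [2];  Q = [1]
  Insert 6 (step 2): P = [2, 6];  Q = [1, 2]
  Insert 8 (step 3): P = [2, 6, 8];  Q = [1, 2, 3]
  Insert 1 (step 4): P = [1, 6, 8] / [2];  Q = [1, 2, 3] / [4]
  Insert 4 (step 5): P = [1, 4, 8] / [2, 6];  Q = [1, 2, 3] / [4, 5]
  Insert 3 (step 6): P = [1, 3, 8] / [2, 4] / [6];  Q = [1, 2, 3] / [4, 5] / [6]
  Insert 7 (step 7): P = [1, 3, 7] / [2, 4, 8] / [6];  Q = [1, 2, 3] / [4, 5, 7] / [6]
  Insert 5 (step 8): P = [1, 3, 5] / [2, 4, 7] / [6, 8];  Q = [1, 2, 3] / [4, 5, 7] / [6, 8]
Final shape: (3, 3, 2).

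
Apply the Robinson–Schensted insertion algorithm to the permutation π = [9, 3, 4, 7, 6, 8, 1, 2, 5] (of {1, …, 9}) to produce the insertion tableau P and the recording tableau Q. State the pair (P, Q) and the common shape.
P = [1, 2, 5, 8] / [3, 4, 6] / [7] / [9];  Q = [1, 3, 4, 6] / [2, 8, 9] / [5] / [7];  common shape = (4, 3, 1, 1)

Row-insert the values π_1, π_2, … into P one at a time, bumping the leftmost entry strictly greater than the inserted value down to the next row. The recording tableau Q records, in position (i, j), the step at which that cell was added to P.
  Insert 9 (step 1): P = [9];  Q = [1]
  Insert 3 (step 2): P = [3] / [9];  Q = [1] / [2]
  Insert 4 (step 3): P = [3, 4] / [9];  Q = [1, 3] / [2]
  Insert 7 (step 4): P = [3, 4, 7] / [9];  Q = [1, 3, 4] / [2]
  Insert 6 (step 5): P = [3, 4, 6] / [7] / [9];  Q = [1, 3, 4] / [2] / [5]
  Insert 8 (step 6): P = [3, 4, 6, 8] / [7] / [9];  Q = [1, 3, 4, 6] / [2] / [5]
  Insert 1 (step 7): P = [1, 4, 6, 8] / [3] / [7] / [9];  Q = [1, 3, 4, 6] / [2] / [5] / [7]
  Insert 2 (step 8): P = [1, 2, 6, 8] / [3, 4] / [7] / [9];  Q = [1, 3, 4, 6] / [2, 8] / [5] / [7]
  Insert 5 (step 9): P = [1, 2, 5, 8] / [3, 4, 6] / [7] / [9];  Q = [1, 3, 4, 6] / [2, 8, 9] / [5] / [7]
Final shape: (4, 3, 1, 1).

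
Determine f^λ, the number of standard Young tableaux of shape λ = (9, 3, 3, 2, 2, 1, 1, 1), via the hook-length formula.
# SYT of shape (9, 3, 3, 2, 2, 1, 1, 1) = 871355485

Hook-length formula: f^λ = n! / Π hook(c), product over all cells c of the Young diagram. For λ = (9, 3, 3, 2, 2, 1, 1, 1), n = 22 boxes. Hook lengths by row (left-to-right, top-to-bottom): [16, 12, 9, 6, 5, 4, 3, 2, 1]; [9, 5, 2]; [8, 4, 1]; [6, 2]; [5, 1]; [3]; [2]; [1]. Product of hooks = 1289945088000. So f^λ = 22! / 1289945088000 = 1124000727777607680000 / 1289945088000 = 871355485.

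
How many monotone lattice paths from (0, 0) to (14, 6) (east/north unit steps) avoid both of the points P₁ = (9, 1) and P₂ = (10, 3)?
Number of paths = 27280

Inclusion–exclusion. Total paths: C(20, 14) = 38760. Through P₁: C(10, 9)·C(10, 5) = 2520. Through P₂: C(13, 10)·C(7, 4) = 10010. Since P₁ is strictly southwest of P₂, a monotone path through both must visit P₁ then P₂; paths through both = C(10, 9)·C(3, 1)·C(7, 4) = 1050. Avoid both = 38760 − 2520 − 10010 + 1050 = 27280.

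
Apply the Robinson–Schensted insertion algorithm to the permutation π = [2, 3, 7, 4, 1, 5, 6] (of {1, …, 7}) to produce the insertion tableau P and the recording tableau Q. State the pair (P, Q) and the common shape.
P = [1, 3, 4, 5, 6] / [2] / [7];  Q = [1, 2, 3, 6, 7] / [4] / [5];  common shape = (5, 1, 1)

Row-insert the values π_1, π_2, … into P one at a time, bumping the leftmost entry strictly greater than the inserted value down to the next row. The recording tableau Q records, in position (i, j), the step at which that cell was added to P.
  Insert 2 (step 1): P = [2];  Q = [1]
  Insert 3 (step 2): P = [2, 3];  Q = [1, 2]
  Insert 7 (step 3): P = [2, 3, 7];  Q = [1, 2, 3]
  Insert 4 (step 4): P = [2, 3, 4] / [7];  Q = [1, 2, 3] / [4]
  Insert 1 (step 5): P = [1, 3, 4] / [2] / [7];  Q = [1, 2, 3] / [4] / [5]
  Insert 5 (step 6): P = [1, 3, 4, 5] / [2] / [7];  Q = [1, 2, 3, 6] / [4] / [5]
  Insert 6 (step 7): P = [1, 3, 4, 5, 6] / [2] / [7];  Q = [1, 2, 3, 6, 7] / [4] / [5]
Final shape: (5, 1, 1).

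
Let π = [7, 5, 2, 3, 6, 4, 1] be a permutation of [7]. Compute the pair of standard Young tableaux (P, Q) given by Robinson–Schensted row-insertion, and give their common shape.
P = [1, 3, 4] / [2, 6] / [5] / [7];  Q = [1, 4, 5] / [2, 6] / [3] / [7];  common shape = (3, 2, 1, 1)

Row-insert the values π_1, π_2, … into P one at a time, bumping the leftmost entry strictly greater than the inserted value down to the next row. The recording tableau Q records, in position (i, j), the step at which that cell was added to P.
  Insert 7 (step 1): P = [7];  Q = [1]
  Insert 5 (step 2): P = [5] / [7];  Q = [1] / [2]
  Insert 2 (step 3): P = [2] / [5] / [7];  Q = [1] / [2] / [3]
  Insert 3 (step 4): P = [2, 3] / [5] / [7];  Q = [1, 4] / [2] / [3]
  Insert 6 (step 5): P = [2, 3, 6] / [5] / [7];  Q = [1, 4, 5] / [2] / [3]
  Insert 4 (step 6): P = [2, 3, 4] / [5, 6] / [7];  Q = [1, 4, 5] / [2, 6] / [3]
  Insert 1 (step 7): P = [1, 3, 4] / [2, 6] / [5] / [7];  Q = [1, 4, 5] / [2, 6] / [3] / [7]
Final shape: (3, 2, 1, 1).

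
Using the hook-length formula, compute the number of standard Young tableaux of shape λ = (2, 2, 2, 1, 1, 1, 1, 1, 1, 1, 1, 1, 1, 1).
# SYT of shape (2, 2, 2, 1, 1, 1, 1, 1, 1, 1, 1, 1, 1, 1) = 544

Hook-length formula: f^λ = n! / Π hook(c), product over all cells c of the Young diagram. For λ = (2, 2, 2, 1, 1, 1, 1, 1, 1, 1, 1, 1, 1, 1), n = 17 boxes. Hook lengths by row (left-to-right, top-to-bottom): [15, 3]; [14, 2]; [13, 1]; [11]; [10]; [9]; [8]; [7]; [6]; [5]; [4]; [3]; [2]; [1]. Product of hooks = 653837184000. So f^λ = 17! / 653837184000 = 355687428096000 / 653837184000 = 544.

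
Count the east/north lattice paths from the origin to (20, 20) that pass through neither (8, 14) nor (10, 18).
Number of paths = 131360765580

Inclusion–exclusion. Total paths: C(40, 20) = 137846528820. Through P₁: C(22, 8)·C(18, 12) = 5936210280. Through P₂: C(28, 10)·C(12, 10) = 866125260. Since P₁ is strictly southwest of P₂, a monotone path through both must visit P₁ then P₂; paths through both = C(22, 8)·C(6, 2)·C(12, 10) = 316572300. Avoid both = 137846528820 − 5936210280 − 866125260 + 316572300 = 131360765580.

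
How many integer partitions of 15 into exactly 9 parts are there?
p(15, 9 parts) = 11

Partitions of n into exactly k parts ↔ partitions of n − k into at most k parts (subtract 1 from each part). For n = 15, k = 9, the partitions are: 7+1+1+1+1+1+1+1+1, 6+2+1+1+1+1+1+1+1, 5+3+1+1+1+1+1+1+1, 5+2+2+1+1+1+1+1+1, 4+4+1+1+1+1+1+1+1, 4+3+2+1+1+1+1+1+1, 4+2+2+2+1+1+1+1+1, 3+3+3+1+1+1+1+1+1, 3+3+2+2+1+1+1+1+1, 3+2+2+2+2+1+1+1+1, 2+2+2+2+2+2+1+1+1. Count = 11.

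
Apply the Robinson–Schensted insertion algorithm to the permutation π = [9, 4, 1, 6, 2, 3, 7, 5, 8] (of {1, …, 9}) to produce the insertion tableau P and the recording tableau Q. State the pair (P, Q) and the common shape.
P = [1, 2, 3, 5, 8] / [4, 6, 7] / [9];  Q = [1, 4, 6, 7, 9] / [2, 5, 8] / [3];  common shape = (5, 3, 1)

Row-insert the values π_1, π_2, … into P one at a time, bumping the leftmost entry strictly greater than the inserted value down to the next row. The recording tableau Q records, in position (i, j), the step at which that cell was added to P.
  Insert 9 (step 1): P = [9];  Q = [1]
  Insert 4 (step 2): P = [4] / [9];  Q = [1] / [2]
  Insert 1 (step 3): P = [1] / [4] / [9];  Q = [1] / [2] / [3]
  Insert 6 (step 4): P = [1, 6] / [4] / [9];  Q = [1, 4] / [2] / [3]
  Insert 2 (step 5): P = [1, 2] / [4, 6] / [9];  Q = [1, 4] / [2, 5] / [3]
  Insert 3 (step 6): P = [1, 2, 3] / [4, 6] / [9];  Q = [1, 4, 6] / [2, 5] / [3]
  Insert 7 (step 7): P = [1, 2, 3, 7] / [4, 6] / [9];  Q = [1, 4, 6, 7] / [2, 5] / [3]
  Insert 5 (step 8): P = [1, 2, 3, 5] / [4, 6, 7] / [9];  Q = [1, 4, 6, 7] / [2, 5, 8] / [3]
  Insert 8 (step 9): P = [1, 2, 3, 5, 8] / [4, 6, 7] / [9];  Q = [1, 4, 6, 7, 9] / [2, 5, 8] / [3]
Final shape: (5, 3, 1).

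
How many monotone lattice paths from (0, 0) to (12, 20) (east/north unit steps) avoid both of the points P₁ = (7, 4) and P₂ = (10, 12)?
Number of paths = 192428850

Inclusion–exclusion. Total paths: C(32, 12) = 225792840. Through P₁: C(11, 7)·C(21, 5) = 6715170. Through P₂: C(22, 10)·C(10, 2) = 29099070. Since P₁ is strictly southwest of P₂, a monotone path through both must visit P₁ then P₂; paths through both = C(11, 7)·C(11, 3)·C(10, 2) = 2450250. Avoid both = 225792840 − 6715170 − 29099070 + 2450250 = 192428850.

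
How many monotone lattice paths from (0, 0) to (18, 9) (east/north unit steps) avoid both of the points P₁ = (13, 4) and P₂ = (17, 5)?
Number of paths = 4014895

Inclusion–exclusion. Total paths: C(27, 18) = 4686825. Through P₁: C(17, 13)·C(10, 5) = 599760. Through P₂: C(22, 17)·C(5, 1) = 131670. Since P₁ is strictly southwest of P₂, a monotone path through both must visit P₁ then P₂; paths through both = C(17, 13)·C(5, 4)·C(5, 1) = 59500. Avoid both = 4686825 − 599760 − 131670 + 59500 = 4014895.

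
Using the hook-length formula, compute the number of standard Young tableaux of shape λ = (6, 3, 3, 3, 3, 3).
# SYT of shape (6, 3, 3, 3, 3, 3) = 39504192

Hook-length formula: f^λ = n! / Π hook(c), product over all cells c of the Young diagram. For λ = (6, 3, 3, 3, 3, 3), n = 21 boxes. Hook lengths by row (left-to-right, top-to-bottom): [11, 10, 9, 3, 2, 1]; [7, 6, 5]; [6, 5, 4]; [5, 4, 3]; [4, 3, 2]; [3, 2, 1]. Product of hooks = 1293304320000. So f^λ = 21! / 1293304320000 = 51090942171709440000 / 1293304320000 = 39504192.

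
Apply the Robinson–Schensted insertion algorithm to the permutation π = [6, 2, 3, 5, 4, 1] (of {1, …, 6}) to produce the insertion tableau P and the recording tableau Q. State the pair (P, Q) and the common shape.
P = [1, 3, 4] / [2] / [5] / [6];  Q = [1, 3, 4] / [2] / [5] / [6];  common shape = (3, 1, 1, 1)

Row-insert the values π_1, π_2, … into P one at a time, bumping the leftmost entry strictly greater than the inserted value down to the next row. The recording tableau Q records, in position (i, j), the step at which that cell was added to P.
  Insert 6 (step 1): P = [6];  Q = [1]
  Insert 2 (step 2): P = [2] / [6];  Q = [1] / [2]
  Insert 3 (step 3): P = [2, 3] / [6];  Q = [1, 3] / [2]
  Insert 5 (step 4): P = [2, 3, 5] / [6];  Q = [1, 3, 4] / [2]
  Insert 4 (step 5): P = [2, 3, 4] / [5] / [6];  Q = [1, 3, 4] / [2] / [5]
  Insert 1 (step 6): P = [1, 3, 4] / [2] / [5] / [6];  Q = [1, 3, 4] / [2] / [5] / [6]
Final shape: (3, 1, 1, 1).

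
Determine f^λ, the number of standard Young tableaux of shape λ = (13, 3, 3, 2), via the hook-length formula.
# SYT of shape (13, 3, 3, 2) = 4700619

Hook-length formula: f^λ = n! / Π hook(c), product over all cells c of the Young diagram. For λ = (13, 3, 3, 2), n = 21 boxes. Hook lengths by row (left-to-right, top-to-bottom): [16, 15, 13, 10, 9, 8, 7, 6, 5, 4, 3, 2, 1]; [5, 4, 2]; [4, 3, 1]; [2, 1]. Product of hooks = 10868981760000. So f^λ = 21! / 10868981760000 = 51090942171709440000 / 10868981760000 = 4700619.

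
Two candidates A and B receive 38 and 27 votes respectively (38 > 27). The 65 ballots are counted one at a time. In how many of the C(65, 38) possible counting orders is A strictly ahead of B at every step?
Strict-lead orderings = 245079125348117984

Total orderings of the 65 votes with 38 for A: C(65, 38) = 1448194831602515360. By the Bertrand ballot formula (Cycle Lemma / reflection principle), the number of orderings in which A is strictly ahead of B throughout is (p − q)/(p + q) · C(p + q, p) = (38 − 27)/(38 + 27) · 1448194831602515360 = 245079125348117984.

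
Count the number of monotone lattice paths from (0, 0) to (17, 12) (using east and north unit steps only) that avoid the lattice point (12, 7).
Number of paths = 39198159

Total paths from (0, 0) to (17, 12): C(29, 17) = 51895935. Paths through (12, 7): (paths (0, 0) → (12, 7)) × (paths (12, 7) → (17, 12)) = C(19, 12) · C(10, 5) = 50388 · 252 = 12697776. Avoidance count = 51895935 − 12697776 = 39198159.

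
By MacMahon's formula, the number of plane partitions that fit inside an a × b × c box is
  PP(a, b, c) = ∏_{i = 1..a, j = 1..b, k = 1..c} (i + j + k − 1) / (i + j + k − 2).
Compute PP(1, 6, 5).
PP(1, 6, 5) = 462

Evaluate the triple product over i = 1..1, j = 1..6, k = 1..5. The factors are (2/1) · (3/2) · (4/3) · (5/4) · (6/5) · (3/2) · (4/3) · (5/4) · … (30 factors total). The numerators and denominators telescope so the product is an integer; carrying out the multiplication exactly gives PP(1, 6, 5) = 462.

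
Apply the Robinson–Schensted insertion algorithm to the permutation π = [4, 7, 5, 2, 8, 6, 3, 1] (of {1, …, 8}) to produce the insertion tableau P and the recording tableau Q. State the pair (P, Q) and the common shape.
P = [1, 3, 6] / [2, 5] / [4, 8] / [7];  Q = [1, 2, 5] / [3, 6] / [4, 7] / [8];  common shape = (3, 2, 2, 1)

Row-insert the values π_1, π_2, … into P one at a time, bumping the leftmost entry strictly greater than the inserted value down to the next row. The recording tableau Q records, in position (i, j), the step at which that cell was added to P.
  Insert 4 (step 1): P = [4];  Q = [1]
  Insert 7 (step 2): P = [4, 7];  Q = [1, 2]
  Insert 5 (step 3): P = [4, 5] / [7];  Q = [1, 2] / [3]
  Insert 2 (step 4): P = [2, 5] / [4] / [7];  Q = [1, 2] / [3] / [4]
  Insert 8 (step 5): P = [2, 5, 8] / [4] / [7];  Q = [1, 2, 5] / [3] / [4]
  Insert 6 (step 6): P = [2, 5, 6] / [4, 8] / [7];  Q = [1, 2, 5] / [3, 6] / [4]
  Insert 3 (step 7): P = [2, 3, 6] / [4, 5] / [7, 8];  Q = [1, 2, 5] / [3, 6] / [4, 7]
  Insert 1 (step 8): P = [1, 3, 6] / [2, 5] / [4, 8] / [7];  Q = [1, 2, 5] / [3, 6] / [4, 7] / [8]
Final shape: (3, 2, 2, 1).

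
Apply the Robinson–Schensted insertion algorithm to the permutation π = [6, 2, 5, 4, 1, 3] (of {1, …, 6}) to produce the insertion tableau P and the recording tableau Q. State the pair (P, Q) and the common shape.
P = [1, 3] / [2, 4] / [5] / [6];  Q = [1, 3] / [2, 6] / [4] / [5];  common shape = (2, 2, 1, 1)

Row-insert the values π_1, π_2, … into P one at a time, bumping the leftmost entry strictly greater than the inserted value down to the next row. The recording tableau Q records, in position (i, j), the step at which that cell was added to P.
  Insert 6 (step 1): P = [6];  Q = [1]
  Insert 2 (step 2): P = [2] / [6];  Q = [1] / [2]
  Insert 5 (step 3): P = [2, 5] / [6];  Q = [1, 3] / [2]
  Insert 4 (step 4): P = [2, 4] / [5] / [6];  Q = [1, 3] / [2] / [4]
  Insert 1 (step 5): P = [1, 4] / [2] / [5] / [6];  Q = [1, 3] / [2] / [4] / [5]
  Insert 3 (step 6): P = [1, 3] / [2, 4] / [5] / [6];  Q = [1, 3] / [2, 6] / [4] / [5]
Final shape: (2, 2, 1, 1).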